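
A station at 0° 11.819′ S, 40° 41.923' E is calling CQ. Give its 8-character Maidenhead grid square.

Add 180° to longitude and 90° to latitude: 220.69872, 89.80302.
Field: lon ⌊220.69872/20⌋ = 11 → L; lat ⌊89.80302/10⌋ = 8 → I.
Square: lon ⌊0.69872/2⌋ = 0; lat ⌊9.80302/1⌋ = 9.
Subsquare: lon ⌊0.69872/0.0833333⌋ = 8 → i; lat ⌊0.80302/0.0416667⌋ = 19 → t.
Extended square: lon ⌊0.03205/0.00833333⌋ = 3; lat ⌊0.01135/0.00416667⌋ = 2.

LI09it32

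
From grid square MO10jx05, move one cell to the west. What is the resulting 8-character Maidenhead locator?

Longitude extended square 0; −1 → -1, wraps to 9, carry into subsquare.
Longitude subsquare j = 9; −1 → 8 = i.
The latitude characters are unchanged.

MO10ix95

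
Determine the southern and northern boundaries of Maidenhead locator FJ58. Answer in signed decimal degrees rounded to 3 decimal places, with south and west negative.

Field F=5, J=9: +5·20° lon, +9·10° lat → SW at lon -80°, lat 0°.
Square 5, 8: +5·2° lon, +8·1° lat → SW at lon -70°, lat 8°.
Cell spans 2° lon × 1° lat.
south 8.000, north 9.000.

8.000, 9.000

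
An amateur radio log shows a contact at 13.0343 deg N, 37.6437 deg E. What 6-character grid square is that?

Add 180° to longitude and 90° to latitude: 217.6437, 103.0343.
Field: lon ⌊217.6437/20⌋ = 10 → K; lat ⌊103.0343/10⌋ = 10 → K.
Square: lon ⌊17.6437/2⌋ = 8; lat ⌊3.0343/1⌋ = 3.
Subsquare: lon ⌊1.6437/0.0833333⌋ = 19 → t; lat ⌊0.0343/0.0416667⌋ = 0 → a.

KK83ta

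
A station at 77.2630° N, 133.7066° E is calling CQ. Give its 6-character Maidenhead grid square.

PQ67ug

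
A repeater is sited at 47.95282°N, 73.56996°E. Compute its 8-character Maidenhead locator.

Offset from 180°W / 90°S: lon 253.56996°, lat 137.95282°.
Field: lon ⌊253.56996/20⌋ = 12 → M; lat ⌊137.95282/10⌋ = 13 → N.
Square: lon ⌊13.56996/2⌋ = 6; lat ⌊7.95282/1⌋ = 7.
Subsquare: lon ⌊1.56996/0.0833333⌋ = 18 → s; lat ⌊0.95282/0.0416667⌋ = 22 → w.
Extended square: lon ⌊0.06996/0.00833333⌋ = 8; lat ⌊0.03615/0.00416667⌋ = 8.

MN67sw88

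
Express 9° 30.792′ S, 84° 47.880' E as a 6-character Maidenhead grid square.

Offset from 180°W / 90°S: lon 264.7980°, lat 80.4868°.
Field (20°×10°, letters A–R): 264.7980/20 → 13 → N, 80.4868/10 → 8 → I; chars NI.
Square (2°×1°, digits 0–9): 4.7980/2 → 2, 0.4868/1 → 0; chars 20.
Subsquare (5′×2.5′, letters a–x): 0.7980/0.0833333 → 9 → j, 0.4868/0.0416667 → 11 → l; chars jl.

NI20jl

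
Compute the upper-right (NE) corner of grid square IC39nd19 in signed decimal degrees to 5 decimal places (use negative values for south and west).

Field I=8, C=2: +8·20° lon, +2·10° lat → SW at lon -20°, lat -70°.
Square 3, 9: +3·2° lon, +9·1° lat → SW at lon -14°, lat -61°.
Subsquare n=13, d=3: +13·0.0833333° lon, +3·0.0416667° lat → SW at lon -12.9167°, lat -60.875°.
Extended square 1, 9: +1·0.00833333° lon, +9·0.00416667° lat → SW at lon -12.9083°, lat -60.8375°.
Cell spans 0.00833333° lon × 0.00416667° lat. NE corner is SW corner plus one full cell.
latitude -60.83333, longitude -12.90000.

-60.83333, -12.90000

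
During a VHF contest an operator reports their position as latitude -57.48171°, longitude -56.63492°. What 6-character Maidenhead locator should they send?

GD12qm

Offset from 180°W / 90°S: lon 123.3651°, lat 32.5183°.
Field: 123.3651/20 → 6 → G, 32.5183/10 → 3 → D; chars GD.
Square: 3.3651/2 → 1, 2.5183/1 → 2; chars 12.
Subsquare: 1.3651/0.0833333 → 16 → q, 0.5183/0.0416667 → 12 → m; chars qm.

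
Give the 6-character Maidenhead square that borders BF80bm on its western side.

BF80am

Longitude subsquare b = 1; −1 → 0 = a.
The latitude characters are unchanged.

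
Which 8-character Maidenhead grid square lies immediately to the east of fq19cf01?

Longitude extended square 0; +1 → 1.
The latitude characters are unchanged.

FQ19cf11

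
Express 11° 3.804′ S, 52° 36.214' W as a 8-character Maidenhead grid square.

Add 180° to longitude and 90° to latitude: 127.39643, 78.93660.
Field: lon ⌊127.39643/20⌋ = 6 → G; lat ⌊78.93660/10⌋ = 7 → H.
Square: lon ⌊7.39643/2⌋ = 3; lat ⌊8.93660/1⌋ = 8.
Subsquare: lon ⌊1.39643/0.0833333⌋ = 16 → q; lat ⌊0.93660/0.0416667⌋ = 22 → w.
Extended square: lon ⌊0.06310/0.00833333⌋ = 7; lat ⌊0.01993/0.00416667⌋ = 4.

GH38qw74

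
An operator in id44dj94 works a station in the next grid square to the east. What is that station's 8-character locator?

ID44ej04

Longitude extended square 9; +1 → 10, wraps to 0, carry into subsquare.
Longitude subsquare d = 3; +1 → 4 = e.
The latitude characters are unchanged.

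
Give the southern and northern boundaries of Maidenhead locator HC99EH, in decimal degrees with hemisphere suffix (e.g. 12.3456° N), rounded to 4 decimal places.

60.7083° S, 60.6667° S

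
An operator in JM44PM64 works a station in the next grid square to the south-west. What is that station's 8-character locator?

JM44pm53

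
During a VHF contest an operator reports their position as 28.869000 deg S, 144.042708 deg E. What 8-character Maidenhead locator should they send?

QG21ad51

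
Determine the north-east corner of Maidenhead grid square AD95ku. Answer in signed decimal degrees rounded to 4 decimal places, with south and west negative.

-54.1250, -161.0833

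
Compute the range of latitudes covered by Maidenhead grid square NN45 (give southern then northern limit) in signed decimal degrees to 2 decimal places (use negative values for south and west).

Field N=13, N=13: +13·20° lon, +13·10° lat → SW at lon 80°, lat 40°.
Square 4, 5: +4·2° lon, +5·1° lat → SW at lon 88°, lat 45°.
Cell spans 2° lon × 1° lat.
south 45.00, north 46.00.

45.00, 46.00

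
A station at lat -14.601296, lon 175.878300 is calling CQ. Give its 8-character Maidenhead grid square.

RH75wj55

Add 180° to longitude and 90° to latitude: 355.87830, 75.39870.
Field: lon ⌊355.87830/20⌋ = 17 → R; lat ⌊75.39870/10⌋ = 7 → H.
Square: lon ⌊15.87830/2⌋ = 7; lat ⌊5.39870/1⌋ = 5.
Subsquare: lon ⌊1.87830/0.0833333⌋ = 22 → w; lat ⌊0.39870/0.0416667⌋ = 9 → j.
Extended square: lon ⌊0.04497/0.00833333⌋ = 5; lat ⌊0.02370/0.00416667⌋ = 5.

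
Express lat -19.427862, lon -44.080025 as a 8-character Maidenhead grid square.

GH70xn07

Add 180° to longitude and 90° to latitude: 135.91997, 70.57214.
Field: lon ⌊135.91997/20⌋ = 6 → G; lat ⌊70.57214/10⌋ = 7 → H.
Square: lon ⌊15.91997/2⌋ = 7; lat ⌊0.57214/1⌋ = 0.
Subsquare: lon ⌊1.91997/0.0833333⌋ = 23 → x; lat ⌊0.57214/0.0416667⌋ = 13 → n.
Extended square: lon ⌊0.00331/0.00833333⌋ = 0; lat ⌊0.03047/0.00416667⌋ = 7.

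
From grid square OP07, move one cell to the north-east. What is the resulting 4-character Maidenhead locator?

OP18

Longitude square 0; +1 → 1.
Latitude square 7; +1 → 8.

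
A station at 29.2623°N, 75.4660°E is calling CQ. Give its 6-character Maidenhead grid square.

ML79rg

Offset from 180°W / 90°S: lon 255.4660°, lat 119.2623°.
Field: lon ⌊255.4660/20⌋ = 12 → M; lat ⌊119.2623/10⌋ = 11 → L.
Square: lon ⌊15.4660/2⌋ = 7; lat ⌊9.2623/1⌋ = 9.
Subsquare: lon ⌊1.4660/0.0833333⌋ = 17 → r; lat ⌊0.2623/0.0416667⌋ = 6 → g.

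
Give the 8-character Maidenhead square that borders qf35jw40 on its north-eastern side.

Longitude extended square 4; +1 → 5.
Latitude extended square 0; +1 → 1.

QF35jw51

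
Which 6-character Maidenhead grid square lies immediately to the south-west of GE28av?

GE18xu

Longitude subsquare a = 0; −1 → -1, wraps to 23 = x, carry into square.
Longitude square 2; −1 → 1.
Latitude subsquare v = 21; −1 → 20 = u.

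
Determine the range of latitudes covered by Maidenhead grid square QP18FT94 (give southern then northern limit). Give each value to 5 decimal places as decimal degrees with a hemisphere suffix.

68.80833° N, 68.81250° N

Field Q=16, P=15: +16·20° lon, +15·10° lat → SW at lon 140°, lat 60°.
Square 1, 8: +1·2° lon, +8·1° lat → SW at lon 142°, lat 68°.
Subsquare f=5, t=19: +5·0.0833333° lon, +19·0.0416667° lat → SW at lon 142.417°, lat 68.7917°.
Extended square 9, 4: +9·0.00833333° lon, +4·0.00416667° lat → SW at lon 142.492°, lat 68.8083°.
Cell spans 0.00833333° lon × 0.00416667° lat.
south 68.80833° N, north 68.81250° N.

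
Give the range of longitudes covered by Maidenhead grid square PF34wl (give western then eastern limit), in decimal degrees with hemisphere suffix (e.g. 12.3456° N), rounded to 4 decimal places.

127.8333° E, 127.9167° E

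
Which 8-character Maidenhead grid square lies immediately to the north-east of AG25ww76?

Longitude extended square 7; +1 → 8.
Latitude extended square 6; +1 → 7.

AG25ww87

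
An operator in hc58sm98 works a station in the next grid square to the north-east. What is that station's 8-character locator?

HC58tm09

Longitude extended square 9; +1 → 10, wraps to 0, carry into subsquare.
Longitude subsquare s = 18; +1 → 19 = t.
Latitude extended square 8; +1 → 9.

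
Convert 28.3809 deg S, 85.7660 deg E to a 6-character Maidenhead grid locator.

NG21vo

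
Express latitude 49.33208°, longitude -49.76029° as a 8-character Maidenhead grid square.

Offset from 180°W / 90°S: lon 130.23971°, lat 139.33208°.
Field (20°×10°, letters A–R): 130.23971/20 → 6 → G, 139.33208/10 → 13 → N; chars GN.
Square (2°×1°, digits 0–9): 10.23971/2 → 5, 9.33208/1 → 9; chars 59.
Subsquare (5′×2.5′, letters a–x): 0.23971/0.0833333 → 2 → c, 0.33208/0.0416667 → 7 → h; chars ch.
Extended square (30″×15″, digits 0–9): 0.07304/0.00833333 → 8, 0.04041/0.00416667 → 9; chars 89.

GN59ch89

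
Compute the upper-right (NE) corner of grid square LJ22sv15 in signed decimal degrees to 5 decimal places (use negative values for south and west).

Field L=11, J=9: +11·20° lon, +9·10° lat → SW at lon 40°, lat 0°.
Square 2, 2: +2·2° lon, +2·1° lat → SW at lon 44°, lat 2°.
Subsquare s=18, v=21: +18·0.0833333° lon, +21·0.0416667° lat → SW at lon 45.5°, lat 2.875°.
Extended square 1, 5: +1·0.00833333° lon, +5·0.00416667° lat → SW at lon 45.5083°, lat 2.89583°.
Cell spans 0.00833333° lon × 0.00416667° lat. NE corner is SW corner plus one full cell.
latitude 2.90000, longitude 45.51667.

2.90000, 45.51667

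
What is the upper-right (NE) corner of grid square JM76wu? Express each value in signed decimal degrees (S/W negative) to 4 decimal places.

36.8750, 15.9167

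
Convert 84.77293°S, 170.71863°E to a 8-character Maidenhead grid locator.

RA55if64

Add 180° to longitude and 90° to latitude: 350.71863, 5.22707.
Field: lon ⌊350.71863/20⌋ = 17 → R; lat ⌊5.22707/10⌋ = 0 → A.
Square: lon ⌊10.71863/2⌋ = 5; lat ⌊5.22707/1⌋ = 5.
Subsquare: lon ⌊0.71863/0.0833333⌋ = 8 → i; lat ⌊0.22707/0.0416667⌋ = 5 → f.
Extended square: lon ⌊0.05196/0.00833333⌋ = 6; lat ⌊0.01874/0.00416667⌋ = 4.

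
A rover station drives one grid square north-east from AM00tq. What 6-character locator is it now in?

AM00ur

Longitude subsquare t = 19; +1 → 20 = u.
Latitude subsquare q = 16; +1 → 17 = r.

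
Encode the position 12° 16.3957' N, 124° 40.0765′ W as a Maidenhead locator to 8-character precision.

Add 180° to longitude and 90° to latitude: 55.33206, 102.27326.
Field (20°×10°, letters A–R): 55.33206/20 → 2 → C, 102.27326/10 → 10 → K; chars CK.
Square (2°×1°, digits 0–9): 15.33206/2 → 7, 2.27326/1 → 2; chars 72.
Subsquare (5′×2.5′, letters a–x): 1.33206/0.0833333 → 15 → p, 0.27326/0.0416667 → 6 → g; chars pg.
Extended square (30″×15″, digits 0–9): 0.08206/0.00833333 → 9, 0.02326/0.00416667 → 5; chars 95.

CK72pg95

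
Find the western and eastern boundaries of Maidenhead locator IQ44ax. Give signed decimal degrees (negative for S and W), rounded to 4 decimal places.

-12.0000, -11.9167

Field I=8, Q=16: +8·20° lon, +16·10° lat → SW at lon -20°, lat 70°.
Square 4, 4: +4·2° lon, +4·1° lat → SW at lon -12°, lat 74°.
Subsquare a=0, x=23: +0·0.0833333° lon, +23·0.0416667° lat → SW at lon -12°, lat 74.9583°.
Cell spans 0.0833333° lon × 0.0416667° lat.
west -12.0000, east -11.9167.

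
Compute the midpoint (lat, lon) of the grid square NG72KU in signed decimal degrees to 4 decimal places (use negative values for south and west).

-27.1458, 94.8750

Field N=13, G=6: +13·20° lon, +6·10° lat → SW at lon 80°, lat -30°.
Square 7, 2: +7·2° lon, +2·1° lat → SW at lon 94°, lat -28°.
Subsquare k=10, u=20: +10·0.0833333° lon, +20·0.0416667° lat → SW at lon 94.8333°, lat -27.1667°.
Cell spans 0.0833333° lon × 0.0416667° lat. Centre is SW corner plus half of each.
latitude -27.1458, longitude 94.8750.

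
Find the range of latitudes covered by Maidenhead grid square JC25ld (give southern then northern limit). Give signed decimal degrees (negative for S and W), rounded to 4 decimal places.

-64.8750, -64.8333

Field J=9, C=2: +9·20° lon, +2·10° lat → SW at lon 0°, lat -70°.
Square 2, 5: +2·2° lon, +5·1° lat → SW at lon 4°, lat -65°.
Subsquare l=11, d=3: +11·0.0833333° lon, +3·0.0416667° lat → SW at lon 4.91667°, lat -64.875°.
Cell spans 0.0833333° lon × 0.0416667° lat.
south -64.8750, north -64.8333.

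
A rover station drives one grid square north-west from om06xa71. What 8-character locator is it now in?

OM06xa62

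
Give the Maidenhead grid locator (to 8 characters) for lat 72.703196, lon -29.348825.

HQ52hq88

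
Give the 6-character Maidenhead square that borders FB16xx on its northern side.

FB17xa

Latitude subsquare x = 23; +1 → 24, wraps to 0 = a, carry into square.
Latitude square 6; +1 → 7.
The longitude characters are unchanged.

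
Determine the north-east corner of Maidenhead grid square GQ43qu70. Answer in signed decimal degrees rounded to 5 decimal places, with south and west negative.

73.83750, -50.60000

Field G=6, Q=16: +6·20° lon, +16·10° lat → SW at lon -60°, lat 70°.
Square 4, 3: +4·2° lon, +3·1° lat → SW at lon -52°, lat 73°.
Subsquare q=16, u=20: +16·0.0833333° lon, +20·0.0416667° lat → SW at lon -50.6667°, lat 73.8333°.
Extended square 7, 0: +7·0.00833333° lon, +0·0.00416667° lat → SW at lon -50.6083°, lat 73.8333°.
Cell spans 0.00833333° lon × 0.00416667° lat. NE corner is SW corner plus one full cell.
latitude 73.83750, longitude -50.60000.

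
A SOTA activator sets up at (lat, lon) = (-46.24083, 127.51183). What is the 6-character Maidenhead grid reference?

Offset from 180°W / 90°S: lon 307.5118°, lat 43.7592°.
Field: 307.5118/20 → 15 → P, 43.7592/10 → 4 → E; chars PE.
Square: 7.5118/2 → 3, 3.7592/1 → 3; chars 33.
Subsquare: 1.5118/0.0833333 → 18 → s, 0.7592/0.0416667 → 18 → s; chars ss.

PE33ss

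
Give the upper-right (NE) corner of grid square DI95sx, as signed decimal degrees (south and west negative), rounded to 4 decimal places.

Field D=3, I=8: +3·20° lon, +8·10° lat → SW at lon -120°, lat -10°.
Square 9, 5: +9·2° lon, +5·1° lat → SW at lon -102°, lat -5°.
Subsquare s=18, x=23: +18·0.0833333° lon, +23·0.0416667° lat → SW at lon -100.5°, lat -4.04167°.
Cell spans 0.0833333° lon × 0.0416667° lat. NE corner is SW corner plus one full cell.
latitude -4.0000, longitude -100.4167.

-4.0000, -100.4167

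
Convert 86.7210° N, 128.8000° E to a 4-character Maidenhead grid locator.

PR46

Offset from 180°W / 90°S: lon 308.80°, lat 176.72°.
Field: 308.80/20 → 15 → P, 176.72/10 → 17 → R; chars PR.
Square: 8.80/2 → 4, 6.72/1 → 6; chars 46.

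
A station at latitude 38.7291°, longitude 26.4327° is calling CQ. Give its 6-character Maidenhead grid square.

Shift to the Maidenhead origin (180°W, 90°S): lon 206.4327, lat 128.7291.
Field: 206.4327/20 → 10 → K, 128.7291/10 → 12 → M; chars KM.
Square: 6.4327/2 → 3, 8.7291/1 → 8; chars 38.
Subsquare: 0.4327/0.0833333 → 5 → f, 0.7291/0.0416667 → 17 → r; chars fr.

KM38fr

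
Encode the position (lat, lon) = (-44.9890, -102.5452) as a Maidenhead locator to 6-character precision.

Offset from 180°W / 90°S: lon 77.4548°, lat 45.0110°.
Field (20°×10°, letters A–R): lon ⌊77.4548/20⌋ = 3 → D; lat ⌊45.0110/10⌋ = 4 → E.
Square (2°×1°, digits 0–9): lon ⌊17.4548/2⌋ = 8; lat ⌊5.0110/1⌋ = 5.
Subsquare (5′×2.5′, letters a–x): lon ⌊1.4548/0.0833333⌋ = 17 → r; lat ⌊0.0110/0.0416667⌋ = 0 → a.

DE85ra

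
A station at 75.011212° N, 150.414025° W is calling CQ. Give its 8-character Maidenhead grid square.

BQ45ta02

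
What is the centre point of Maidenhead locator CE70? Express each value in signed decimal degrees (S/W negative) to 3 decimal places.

-49.500, -125.000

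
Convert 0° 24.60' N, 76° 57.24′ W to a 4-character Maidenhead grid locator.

Add 180° to longitude and 90° to latitude: 103.05, 90.41.
Field: 103.05/20 → 5 → F, 90.41/10 → 9 → J; chars FJ.
Square: 3.05/2 → 1, 0.41/1 → 0; chars 10.

FJ10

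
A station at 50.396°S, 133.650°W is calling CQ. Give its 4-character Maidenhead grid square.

Add 180° to longitude and 90° to latitude: 46.35, 39.60.
Field: 46.35/20 → 2 → C, 39.60/10 → 3 → D; chars CD.
Square: 6.35/2 → 3, 9.60/1 → 9; chars 39.

CD39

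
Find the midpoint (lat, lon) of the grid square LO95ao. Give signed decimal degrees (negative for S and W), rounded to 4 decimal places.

Field L=11, O=14: +11·20° lon, +14·10° lat → SW at lon 40°, lat 50°.
Square 9, 5: +9·2° lon, +5·1° lat → SW at lon 58°, lat 55°.
Subsquare a=0, o=14: +0·0.0833333° lon, +14·0.0416667° lat → SW at lon 58°, lat 55.5833°.
Cell spans 0.0833333° lon × 0.0416667° lat. Centre is SW corner plus half of each.
latitude 55.6042, longitude 58.0417.

55.6042, 58.0417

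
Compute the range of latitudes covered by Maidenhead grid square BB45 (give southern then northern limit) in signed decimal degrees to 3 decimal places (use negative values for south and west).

-75.000, -74.000

Field B=1, B=1: +1·20° lon, +1·10° lat → SW at lon -160°, lat -80°.
Square 4, 5: +4·2° lon, +5·1° lat → SW at lon -152°, lat -75°.
Cell spans 2° lon × 1° lat.
south -75.000, north -74.000.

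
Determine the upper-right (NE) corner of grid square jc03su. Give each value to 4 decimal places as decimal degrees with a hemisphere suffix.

Field J=9, C=2: +9·20° lon, +2·10° lat → SW at lon 0°, lat -70°.
Square 0, 3: +0·2° lon, +3·1° lat → SW at lon 0°, lat -67°.
Subsquare s=18, u=20: +18·0.0833333° lon, +20·0.0416667° lat → SW at lon 1.5°, lat -66.1667°.
Cell spans 0.0833333° lon × 0.0416667° lat. NE corner is SW corner plus one full cell.
latitude 66.1250° S, longitude 1.5833° E.

66.1250° S, 1.5833° E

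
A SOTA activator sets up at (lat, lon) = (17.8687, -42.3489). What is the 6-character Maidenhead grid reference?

Add 180° to longitude and 90° to latitude: 137.6511, 107.8687.
Field: lon ⌊137.6511/20⌋ = 6 → G; lat ⌊107.8687/10⌋ = 10 → K.
Square: lon ⌊17.6511/2⌋ = 8; lat ⌊7.8687/1⌋ = 7.
Subsquare: lon ⌊1.6511/0.0833333⌋ = 19 → t; lat ⌊0.8687/0.0416667⌋ = 20 → u.

GK87tu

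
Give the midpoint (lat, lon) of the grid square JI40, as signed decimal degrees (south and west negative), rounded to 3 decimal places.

-9.500, 9.000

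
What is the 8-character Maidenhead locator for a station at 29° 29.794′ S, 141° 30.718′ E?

Add 180° to longitude and 90° to latitude: 321.51197, 60.50343.
Field: lon ⌊321.51197/20⌋ = 16 → Q; lat ⌊60.50343/10⌋ = 6 → G.
Square: lon ⌊1.51197/2⌋ = 0; lat ⌊0.50343/1⌋ = 0.
Subsquare: lon ⌊1.51197/0.0833333⌋ = 18 → s; lat ⌊0.50343/0.0416667⌋ = 12 → m.
Extended square: lon ⌊0.01197/0.00833333⌋ = 1; lat ⌊0.00343/0.00416667⌋ = 0.

QG00sm10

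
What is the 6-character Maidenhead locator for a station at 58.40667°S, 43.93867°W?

Add 180° to longitude and 90° to latitude: 136.0613, 31.5933.
Field (20°×10°, letters A–R): lon ⌊136.0613/20⌋ = 6 → G; lat ⌊31.5933/10⌋ = 3 → D.
Square (2°×1°, digits 0–9): lon ⌊16.0613/2⌋ = 8; lat ⌊1.5933/1⌋ = 1.
Subsquare (5′×2.5′, letters a–x): lon ⌊0.0613/0.0833333⌋ = 0 → a; lat ⌊0.5933/0.0416667⌋ = 14 → o.

GD81ao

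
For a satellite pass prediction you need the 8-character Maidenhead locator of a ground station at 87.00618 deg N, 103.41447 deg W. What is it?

DR87ha01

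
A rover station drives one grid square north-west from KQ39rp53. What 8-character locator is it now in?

Longitude extended square 5; −1 → 4.
Latitude extended square 3; +1 → 4.

KQ39rp44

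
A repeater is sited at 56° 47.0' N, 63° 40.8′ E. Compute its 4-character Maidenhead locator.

Offset from 180°W / 90°S: lon 243.68°, lat 146.78°.
Field: 243.68/20 → 12 → M, 146.78/10 → 14 → O; chars MO.
Square: 3.68/2 → 1, 6.78/1 → 6; chars 16.

MO16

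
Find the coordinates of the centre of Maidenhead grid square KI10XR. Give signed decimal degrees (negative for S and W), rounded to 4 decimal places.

-9.2708, 23.9583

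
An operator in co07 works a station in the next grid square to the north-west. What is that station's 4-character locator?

BO98

Longitude square 0; −1 → -1, wraps to 9, carry into field.
Longitude field C = 2; −1 → 1 = B.
Latitude square 7; +1 → 8.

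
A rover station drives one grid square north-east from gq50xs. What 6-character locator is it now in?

Longitude subsquare x = 23; +1 → 24, wraps to 0 = a, carry into square.
Longitude square 5; +1 → 6.
Latitude subsquare s = 18; +1 → 19 = t.

GQ60at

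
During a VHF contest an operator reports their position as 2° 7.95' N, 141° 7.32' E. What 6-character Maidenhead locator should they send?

QJ02nd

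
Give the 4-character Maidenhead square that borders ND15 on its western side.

ND05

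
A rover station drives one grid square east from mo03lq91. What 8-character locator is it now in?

MO03mq01

Longitude extended square 9; +1 → 10, wraps to 0, carry into subsquare.
Longitude subsquare l = 11; +1 → 12 = m.
The latitude characters are unchanged.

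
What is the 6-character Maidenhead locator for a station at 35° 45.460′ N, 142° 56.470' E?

QM15ls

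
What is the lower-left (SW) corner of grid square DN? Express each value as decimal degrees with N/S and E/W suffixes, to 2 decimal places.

Field D=3, N=13: +3·20° lon, +13·10° lat → SW at lon -120°, lat 40°.
latitude 40.00° N, longitude 120.00° W.

40.00° N, 120.00° W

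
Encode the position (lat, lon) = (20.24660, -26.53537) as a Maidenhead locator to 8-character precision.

Shift to the Maidenhead origin (180°W, 90°S): lon 153.46463, lat 110.24660.
Field: 153.46463/20 → 7 → H, 110.24660/10 → 11 → L; chars HL.
Square: 13.46463/2 → 6, 0.24660/1 → 0; chars 60.
Subsquare: 1.46463/0.0833333 → 17 → r, 0.24660/0.0416667 → 5 → f; chars rf.
Extended square: 0.04796/0.00833333 → 5, 0.03827/0.00416667 → 9; chars 59.

HL60rf59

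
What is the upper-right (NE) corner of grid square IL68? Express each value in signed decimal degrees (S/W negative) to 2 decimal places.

29.00, -6.00

Field I=8, L=11: +8·20° lon, +11·10° lat → SW at lon -20°, lat 20°.
Square 6, 8: +6·2° lon, +8·1° lat → SW at lon -8°, lat 28°.
Cell spans 2° lon × 1° lat. NE corner is SW corner plus one full cell.
latitude 29.00, longitude -6.00.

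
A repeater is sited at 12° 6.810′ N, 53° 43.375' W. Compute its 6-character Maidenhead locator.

Add 180° to longitude and 90° to latitude: 126.2771, 102.1135.
Field: 126.2771/20 → 6 → G, 102.1135/10 → 10 → K; chars GK.
Square: 6.2771/2 → 3, 2.1135/1 → 2; chars 32.
Subsquare: 0.2771/0.0833333 → 3 → d, 0.1135/0.0416667 → 2 → c; chars dc.

GK32dc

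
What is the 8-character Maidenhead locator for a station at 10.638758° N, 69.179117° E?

Offset from 180°W / 90°S: lon 249.17912°, lat 100.63876°.
Field: lon ⌊249.17912/20⌋ = 12 → M; lat ⌊100.63876/10⌋ = 10 → K.
Square: lon ⌊9.17912/2⌋ = 4; lat ⌊0.63876/1⌋ = 0.
Subsquare: lon ⌊1.17912/0.0833333⌋ = 14 → o; lat ⌊0.63876/0.0416667⌋ = 15 → p.
Extended square: lon ⌊0.01245/0.00833333⌋ = 1; lat ⌊0.01376/0.00416667⌋ = 3.

MK40op13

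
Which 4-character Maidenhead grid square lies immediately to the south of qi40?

QH49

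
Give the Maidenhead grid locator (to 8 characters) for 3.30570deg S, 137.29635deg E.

Add 180° to longitude and 90° to latitude: 317.29635, 86.69430.
Field (20°×10°, letters A–R): lon ⌊317.29635/20⌋ = 15 → P; lat ⌊86.69430/10⌋ = 8 → I.
Square (2°×1°, digits 0–9): lon ⌊17.29635/2⌋ = 8; lat ⌊6.69430/1⌋ = 6.
Subsquare (5′×2.5′, letters a–x): lon ⌊1.29635/0.0833333⌋ = 15 → p; lat ⌊0.69430/0.0416667⌋ = 16 → q.
Extended square (30″×15″, digits 0–9): lon ⌊0.04635/0.00833333⌋ = 5; lat ⌊0.02763/0.00416667⌋ = 6.

PI86pq56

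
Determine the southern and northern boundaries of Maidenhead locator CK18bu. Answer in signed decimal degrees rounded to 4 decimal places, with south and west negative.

Field C=2, K=10: +2·20° lon, +10·10° lat → SW at lon -140°, lat 10°.
Square 1, 8: +1·2° lon, +8·1° lat → SW at lon -138°, lat 18°.
Subsquare b=1, u=20: +1·0.0833333° lon, +20·0.0416667° lat → SW at lon -137.917°, lat 18.8333°.
Cell spans 0.0833333° lon × 0.0416667° lat.
south 18.8333, north 18.8750.

18.8333, 18.8750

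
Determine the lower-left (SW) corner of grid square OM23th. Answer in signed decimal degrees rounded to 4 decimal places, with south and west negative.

Field O=14, M=12: +14·20° lon, +12·10° lat → SW at lon 100°, lat 30°.
Square 2, 3: +2·2° lon, +3·1° lat → SW at lon 104°, lat 33°.
Subsquare t=19, h=7: +19·0.0833333° lon, +7·0.0416667° lat → SW at lon 105.583°, lat 33.2917°.
latitude 33.2917, longitude 105.5833.

33.2917, 105.5833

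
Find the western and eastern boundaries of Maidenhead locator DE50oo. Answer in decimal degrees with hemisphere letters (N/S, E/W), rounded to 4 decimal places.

108.8333° W, 108.7500° W

Field D=3, E=4: +3·20° lon, +4·10° lat → SW at lon -120°, lat -50°.
Square 5, 0: +5·2° lon, +0·1° lat → SW at lon -110°, lat -50°.
Subsquare o=14, o=14: +14·0.0833333° lon, +14·0.0416667° lat → SW at lon -108.833°, lat -49.4167°.
Cell spans 0.0833333° lon × 0.0416667° lat.
west 108.8333° W, east 108.7500° W.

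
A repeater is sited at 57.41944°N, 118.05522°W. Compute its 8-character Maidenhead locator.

DO07xk30

Shift to the Maidenhead origin (180°W, 90°S): lon 61.94478, lat 147.41944.
Field: 61.94478/20 → 3 → D, 147.41944/10 → 14 → O; chars DO.
Square: 1.94478/2 → 0, 7.41944/1 → 7; chars 07.
Subsquare: 1.94478/0.0833333 → 23 → x, 0.41944/0.0416667 → 10 → k; chars xk.
Extended square: 0.02811/0.00833333 → 3, 0.00277/0.00416667 → 0; chars 30.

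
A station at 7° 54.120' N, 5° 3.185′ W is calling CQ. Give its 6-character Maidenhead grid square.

Add 180° to longitude and 90° to latitude: 174.9469, 97.9020.
Field: 174.9469/20 → 8 → I, 97.9020/10 → 9 → J; chars IJ.
Square: 14.9469/2 → 7, 7.9020/1 → 7; chars 77.
Subsquare: 0.9469/0.0833333 → 11 → l, 0.9020/0.0416667 → 21 → v; chars lv.

IJ77lv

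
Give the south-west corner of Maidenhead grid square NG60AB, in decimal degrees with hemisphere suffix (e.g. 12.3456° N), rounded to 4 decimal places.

29.9583° S, 92.0000° E

Field N=13, G=6: +13·20° lon, +6·10° lat → SW at lon 80°, lat -30°.
Square 6, 0: +6·2° lon, +0·1° lat → SW at lon 92°, lat -30°.
Subsquare a=0, b=1: +0·0.0833333° lon, +1·0.0416667° lat → SW at lon 92°, lat -29.9583°.
latitude 29.9583° S, longitude 92.0000° E.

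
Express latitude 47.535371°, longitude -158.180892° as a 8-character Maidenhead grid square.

BN07vm88

Offset from 180°W / 90°S: lon 21.81911°, lat 137.53537°.
Field (20°×10°, letters A–R): 21.81911/20 → 1 → B, 137.53537/10 → 13 → N; chars BN.
Square (2°×1°, digits 0–9): 1.81911/2 → 0, 7.53537/1 → 7; chars 07.
Subsquare (5′×2.5′, letters a–x): 1.81911/0.0833333 → 21 → v, 0.53537/0.0416667 → 12 → m; chars vm.
Extended square (30″×15″, digits 0–9): 0.06911/0.00833333 → 8, 0.03537/0.00416667 → 8; chars 88.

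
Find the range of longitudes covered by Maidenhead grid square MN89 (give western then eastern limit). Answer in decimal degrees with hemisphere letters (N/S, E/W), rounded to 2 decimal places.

Field M=12, N=13: +12·20° lon, +13·10° lat → SW at lon 60°, lat 40°.
Square 8, 9: +8·2° lon, +9·1° lat → SW at lon 76°, lat 49°.
Cell spans 2° lon × 1° lat.
west 76.00° E, east 78.00° E.

76.00° E, 78.00° E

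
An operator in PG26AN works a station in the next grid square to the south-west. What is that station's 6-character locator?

Longitude subsquare a = 0; −1 → -1, wraps to 23 = x, carry into square.
Longitude square 2; −1 → 1.
Latitude subsquare n = 13; −1 → 12 = m.

PG16xm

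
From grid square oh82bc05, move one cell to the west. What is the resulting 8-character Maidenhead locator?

OH82ac95

Longitude extended square 0; −1 → -1, wraps to 9, carry into subsquare.
Longitude subsquare b = 1; −1 → 0 = a.
The latitude characters are unchanged.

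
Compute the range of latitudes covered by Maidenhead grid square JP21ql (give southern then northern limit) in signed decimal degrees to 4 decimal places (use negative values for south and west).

61.4583, 61.5000

Field J=9, P=15: +9·20° lon, +15·10° lat → SW at lon 0°, lat 60°.
Square 2, 1: +2·2° lon, +1·1° lat → SW at lon 4°, lat 61°.
Subsquare q=16, l=11: +16·0.0833333° lon, +11·0.0416667° lat → SW at lon 5.33333°, lat 61.4583°.
Cell spans 0.0833333° lon × 0.0416667° lat.
south 61.4583, north 61.5000.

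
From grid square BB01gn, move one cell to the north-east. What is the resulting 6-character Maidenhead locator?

BB01ho

Longitude subsquare g = 6; +1 → 7 = h.
Latitude subsquare n = 13; +1 → 14 = o.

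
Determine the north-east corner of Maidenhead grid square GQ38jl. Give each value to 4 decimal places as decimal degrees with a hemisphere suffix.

78.5000° N, 53.1667° W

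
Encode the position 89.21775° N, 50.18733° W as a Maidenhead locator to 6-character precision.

GR49vf

Add 180° to longitude and 90° to latitude: 129.8127, 179.2177.
Field (20°×10°, letters A–R): 129.8127/20 → 6 → G, 179.2177/10 → 17 → R; chars GR.
Square (2°×1°, digits 0–9): 9.8127/2 → 4, 9.2177/1 → 9; chars 49.
Subsquare (5′×2.5′, letters a–x): 1.8127/0.0833333 → 21 → v, 0.2177/0.0416667 → 5 → f; chars vf.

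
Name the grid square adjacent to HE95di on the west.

HE95ci

Longitude subsquare d = 3; −1 → 2 = c.
The latitude characters are unchanged.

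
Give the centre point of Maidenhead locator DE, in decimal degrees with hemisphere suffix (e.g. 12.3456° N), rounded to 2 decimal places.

45.00° S, 110.00° W

Field D=3, E=4: +3·20° lon, +4·10° lat → SW at lon -120°, lat -50°.
Cell spans 20° lon × 10° lat. Centre is SW corner plus half of each.
latitude 45.00° S, longitude 110.00° W.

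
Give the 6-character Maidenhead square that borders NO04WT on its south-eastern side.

Longitude subsquare w = 22; +1 → 23 = x.
Latitude subsquare t = 19; −1 → 18 = s.

NO04xs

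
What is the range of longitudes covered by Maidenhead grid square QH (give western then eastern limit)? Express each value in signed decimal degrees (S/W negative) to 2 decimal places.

140.00, 160.00

Field Q=16, H=7: +16·20° lon, +7·10° lat → SW at lon 140°, lat -20°.
Cell spans 20° lon × 10° lat.
west 140.00, east 160.00.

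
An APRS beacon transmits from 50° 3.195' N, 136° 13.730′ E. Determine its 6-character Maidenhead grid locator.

PO80cb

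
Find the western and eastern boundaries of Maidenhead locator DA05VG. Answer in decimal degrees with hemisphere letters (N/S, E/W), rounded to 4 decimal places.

118.2500° W, 118.1667° W

Field D=3, A=0: +3·20° lon, +0·10° lat → SW at lon -120°, lat -90°.
Square 0, 5: +0·2° lon, +5·1° lat → SW at lon -120°, lat -85°.
Subsquare v=21, g=6: +21·0.0833333° lon, +6·0.0416667° lat → SW at lon -118.25°, lat -84.75°.
Cell spans 0.0833333° lon × 0.0416667° lat.
west 118.2500° W, east 118.1667° W.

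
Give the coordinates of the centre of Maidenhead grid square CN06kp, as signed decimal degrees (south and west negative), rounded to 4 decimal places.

46.6458, -139.1250

Field C=2, N=13: +2·20° lon, +13·10° lat → SW at lon -140°, lat 40°.
Square 0, 6: +0·2° lon, +6·1° lat → SW at lon -140°, lat 46°.
Subsquare k=10, p=15: +10·0.0833333° lon, +15·0.0416667° lat → SW at lon -139.167°, lat 46.625°.
Cell spans 0.0833333° lon × 0.0416667° lat. Centre is SW corner plus half of each.
latitude 46.6458, longitude -139.1250.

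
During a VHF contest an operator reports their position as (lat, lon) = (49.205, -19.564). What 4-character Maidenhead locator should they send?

Shift to the Maidenhead origin (180°W, 90°S): lon 160.44, lat 139.20.
Field (20°×10°, letters A–R): lon ⌊160.44/20⌋ = 8 → I; lat ⌊139.20/10⌋ = 13 → N.
Square (2°×1°, digits 0–9): lon ⌊0.44/2⌋ = 0; lat ⌊9.20/1⌋ = 9.

IN09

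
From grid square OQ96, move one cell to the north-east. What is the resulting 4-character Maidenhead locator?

Longitude square 9; +1 → 10, wraps to 0, carry into field.
Longitude field O = 14; +1 → 15 = P.
Latitude square 6; +1 → 7.

PQ07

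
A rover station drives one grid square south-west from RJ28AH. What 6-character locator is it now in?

Longitude subsquare a = 0; −1 → -1, wraps to 23 = x, carry into square.
Longitude square 2; −1 → 1.
Latitude subsquare h = 7; −1 → 6 = g.

RJ18xg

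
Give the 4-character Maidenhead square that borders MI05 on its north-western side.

LI96

Longitude square 0; −1 → -1, wraps to 9, carry into field.
Longitude field M = 12; −1 → 11 = L.
Latitude square 5; +1 → 6.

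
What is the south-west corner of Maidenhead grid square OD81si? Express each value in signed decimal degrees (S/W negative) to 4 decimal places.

-58.6667, 117.5000

Field O=14, D=3: +14·20° lon, +3·10° lat → SW at lon 100°, lat -60°.
Square 8, 1: +8·2° lon, +1·1° lat → SW at lon 116°, lat -59°.
Subsquare s=18, i=8: +18·0.0833333° lon, +8·0.0416667° lat → SW at lon 117.5°, lat -58.6667°.
latitude -58.6667, longitude 117.5000.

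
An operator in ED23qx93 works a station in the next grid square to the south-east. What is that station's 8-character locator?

ED23rx02

Longitude extended square 9; +1 → 10, wraps to 0, carry into subsquare.
Longitude subsquare q = 16; +1 → 17 = r.
Latitude extended square 3; −1 → 2.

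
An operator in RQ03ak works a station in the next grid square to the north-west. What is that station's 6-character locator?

QQ93xl

Longitude subsquare a = 0; −1 → -1, wraps to 23 = x, carry into square.
Longitude square 0; −1 → -1, wraps to 9, carry into field.
Longitude field R = 17; −1 → 16 = Q.
Latitude subsquare k = 10; +1 → 11 = l.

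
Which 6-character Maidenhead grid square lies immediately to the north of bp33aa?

Latitude subsquare a = 0; +1 → 1 = b.
The longitude characters are unchanged.

BP33ab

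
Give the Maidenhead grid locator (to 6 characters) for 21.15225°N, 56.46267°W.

GL11sd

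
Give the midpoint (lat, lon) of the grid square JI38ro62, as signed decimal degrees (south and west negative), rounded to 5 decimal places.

Field J=9, I=8: +9·20° lon, +8·10° lat → SW at lon 0°, lat -10°.
Square 3, 8: +3·2° lon, +8·1° lat → SW at lon 6°, lat -2°.
Subsquare r=17, o=14: +17·0.0833333° lon, +14·0.0416667° lat → SW at lon 7.41667°, lat -1.41667°.
Extended square 6, 2: +6·0.00833333° lon, +2·0.00416667° lat → SW at lon 7.46667°, lat -1.40833°.
Cell spans 0.00833333° lon × 0.00416667° lat. Centre is SW corner plus half of each.
latitude -1.40625, longitude 7.47083.

-1.40625, 7.47083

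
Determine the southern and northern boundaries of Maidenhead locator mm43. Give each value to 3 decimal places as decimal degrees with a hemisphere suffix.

Field M=12, M=12: +12·20° lon, +12·10° lat → SW at lon 60°, lat 30°.
Square 4, 3: +4·2° lon, +3·1° lat → SW at lon 68°, lat 33°.
Cell spans 2° lon × 1° lat.
south 33.000° N, north 34.000° N.

33.000° N, 34.000° N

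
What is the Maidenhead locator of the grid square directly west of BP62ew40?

Longitude extended square 4; −1 → 3.
The latitude characters are unchanged.

BP62ew30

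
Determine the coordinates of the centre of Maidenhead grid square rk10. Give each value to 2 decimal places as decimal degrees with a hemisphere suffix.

10.50° N, 163.00° E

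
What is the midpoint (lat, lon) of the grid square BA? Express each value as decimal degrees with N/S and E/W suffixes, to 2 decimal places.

85.00° S, 150.00° W

Field B=1, A=0: +1·20° lon, +0·10° lat → SW at lon -160°, lat -90°.
Cell spans 20° lon × 10° lat. Centre is SW corner plus half of each.
latitude 85.00° S, longitude 150.00° W.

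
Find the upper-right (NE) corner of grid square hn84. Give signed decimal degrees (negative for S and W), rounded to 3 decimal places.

Field H=7, N=13: +7·20° lon, +13·10° lat → SW at lon -40°, lat 40°.
Square 8, 4: +8·2° lon, +4·1° lat → SW at lon -24°, lat 44°.
Cell spans 2° lon × 1° lat. NE corner is SW corner plus one full cell.
latitude 45.000, longitude -22.000.

45.000, -22.000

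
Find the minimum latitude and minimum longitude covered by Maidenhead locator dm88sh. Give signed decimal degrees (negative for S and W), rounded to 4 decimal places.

38.2917, -102.5000

Field D=3, M=12: +3·20° lon, +12·10° lat → SW at lon -120°, lat 30°.
Square 8, 8: +8·2° lon, +8·1° lat → SW at lon -104°, lat 38°.
Subsquare s=18, h=7: +18·0.0833333° lon, +7·0.0416667° lat → SW at lon -102.5°, lat 38.2917°.
latitude 38.2917, longitude -102.5000.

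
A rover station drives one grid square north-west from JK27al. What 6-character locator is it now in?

JK17xm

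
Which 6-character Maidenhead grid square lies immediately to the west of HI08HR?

HI08gr

Longitude subsquare h = 7; −1 → 6 = g.
The latitude characters are unchanged.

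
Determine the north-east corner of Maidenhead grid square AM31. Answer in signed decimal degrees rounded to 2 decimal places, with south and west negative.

Field A=0, M=12: +0·20° lon, +12·10° lat → SW at lon -180°, lat 30°.
Square 3, 1: +3·2° lon, +1·1° lat → SW at lon -174°, lat 31°.
Cell spans 2° lon × 1° lat. NE corner is SW corner plus one full cell.
latitude 32.00, longitude -172.00.

32.00, -172.00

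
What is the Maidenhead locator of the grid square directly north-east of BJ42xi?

BJ52aj

Longitude subsquare x = 23; +1 → 24, wraps to 0 = a, carry into square.
Longitude square 4; +1 → 5.
Latitude subsquare i = 8; +1 → 9 = j.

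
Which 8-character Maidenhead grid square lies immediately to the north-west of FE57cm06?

Longitude extended square 0; −1 → -1, wraps to 9, carry into subsquare.
Longitude subsquare c = 2; −1 → 1 = b.
Latitude extended square 6; +1 → 7.

FE57bm97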